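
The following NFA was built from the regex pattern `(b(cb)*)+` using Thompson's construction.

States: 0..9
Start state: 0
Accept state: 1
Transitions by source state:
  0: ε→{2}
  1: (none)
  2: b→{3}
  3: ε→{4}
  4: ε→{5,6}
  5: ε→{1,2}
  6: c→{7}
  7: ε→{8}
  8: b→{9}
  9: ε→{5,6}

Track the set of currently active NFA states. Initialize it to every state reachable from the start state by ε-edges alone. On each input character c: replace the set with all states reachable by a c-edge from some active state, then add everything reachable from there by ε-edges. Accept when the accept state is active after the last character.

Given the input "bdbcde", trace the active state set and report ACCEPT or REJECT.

initial (ε-close {0}): {0,2}
'b' @ 1: {1,2,3,4,5,6}  [accepting]
'd' @ 2: {}  — state set empty
rest 'bcde' ignored (set empty)
final: {}; accept 1 not in set

Answer: REJECT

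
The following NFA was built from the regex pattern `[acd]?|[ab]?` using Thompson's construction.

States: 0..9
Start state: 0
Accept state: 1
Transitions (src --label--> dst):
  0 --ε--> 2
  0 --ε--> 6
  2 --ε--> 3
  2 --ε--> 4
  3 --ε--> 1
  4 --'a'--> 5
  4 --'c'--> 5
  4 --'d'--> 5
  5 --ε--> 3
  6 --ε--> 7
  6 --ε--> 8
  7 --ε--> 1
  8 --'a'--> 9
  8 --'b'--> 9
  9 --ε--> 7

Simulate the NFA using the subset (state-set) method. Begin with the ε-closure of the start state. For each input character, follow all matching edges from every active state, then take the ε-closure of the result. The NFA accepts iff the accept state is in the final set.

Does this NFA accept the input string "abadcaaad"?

Answer: REJECT

Steps:
S₀ = ε-closure({0}) = {0,1,2,3,4,6,7,8}
'a' @ 1: {1,3,5,7,9}  ✓accept
'b' @ 2: {}  — no active states
rest 'adcaaad' ignored (set empty)
final: {}; accept 1 not in set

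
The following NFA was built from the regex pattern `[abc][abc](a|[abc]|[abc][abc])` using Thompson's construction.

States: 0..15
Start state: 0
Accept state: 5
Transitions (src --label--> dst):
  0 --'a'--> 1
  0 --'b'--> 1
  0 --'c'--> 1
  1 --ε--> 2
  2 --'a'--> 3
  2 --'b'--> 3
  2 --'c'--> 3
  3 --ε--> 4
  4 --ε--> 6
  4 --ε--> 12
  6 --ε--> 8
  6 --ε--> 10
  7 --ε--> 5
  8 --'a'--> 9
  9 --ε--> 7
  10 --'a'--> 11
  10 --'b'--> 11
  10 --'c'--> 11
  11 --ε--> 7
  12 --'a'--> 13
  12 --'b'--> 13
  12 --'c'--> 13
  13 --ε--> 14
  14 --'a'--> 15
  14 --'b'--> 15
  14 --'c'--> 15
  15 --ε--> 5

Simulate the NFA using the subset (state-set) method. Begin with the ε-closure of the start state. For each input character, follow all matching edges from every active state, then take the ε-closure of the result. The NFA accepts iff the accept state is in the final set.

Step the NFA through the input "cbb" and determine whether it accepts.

S₀ = ε-closure({0}) = {0}
'c' @ 1: {1,2}
'b' @ 2: {3,4,6,8,10,12}
'b' @ 3: {5,7,11,13,14}  (accept∈set)
end set {5,7,11,13,14} — state 5 in

Answer: ACCEPT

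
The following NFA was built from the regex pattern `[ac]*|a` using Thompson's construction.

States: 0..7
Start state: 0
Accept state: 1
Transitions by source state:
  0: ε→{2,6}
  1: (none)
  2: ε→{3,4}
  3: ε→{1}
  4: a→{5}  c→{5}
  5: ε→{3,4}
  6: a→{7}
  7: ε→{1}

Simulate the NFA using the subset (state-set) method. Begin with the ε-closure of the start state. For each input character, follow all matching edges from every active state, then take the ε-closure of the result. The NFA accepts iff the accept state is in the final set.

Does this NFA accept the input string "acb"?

Answer: REJECT

Steps:
start: ε-closure({0}) = {0,1,2,3,4,6}
'a' @ 1: {1,3,4,5,7}  (accept∈set)
'c' @ 2: {1,3,4,5}  (accept∈set)
'b' @ 3: {}  — dead — no transitions
end set {} — state 1 not in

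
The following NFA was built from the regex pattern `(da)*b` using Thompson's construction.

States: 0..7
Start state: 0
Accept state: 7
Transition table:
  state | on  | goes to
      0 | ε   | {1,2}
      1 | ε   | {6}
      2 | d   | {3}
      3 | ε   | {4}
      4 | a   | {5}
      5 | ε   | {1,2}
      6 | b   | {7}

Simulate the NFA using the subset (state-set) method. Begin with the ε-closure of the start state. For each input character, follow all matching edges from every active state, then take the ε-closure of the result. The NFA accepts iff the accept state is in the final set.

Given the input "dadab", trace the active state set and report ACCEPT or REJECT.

Answer: ACCEPT

Trace:
start: ε-closure({0}) = {0,1,2,6}
'd' @ 1: {3,4}
'a' @ 2: {1,2,5,6}
'd' @ 3: {3,4}
'a' @ 4: {1,2,5,6}
'b' @ 5: {7}  ✓accept
end set {7} — state 7 in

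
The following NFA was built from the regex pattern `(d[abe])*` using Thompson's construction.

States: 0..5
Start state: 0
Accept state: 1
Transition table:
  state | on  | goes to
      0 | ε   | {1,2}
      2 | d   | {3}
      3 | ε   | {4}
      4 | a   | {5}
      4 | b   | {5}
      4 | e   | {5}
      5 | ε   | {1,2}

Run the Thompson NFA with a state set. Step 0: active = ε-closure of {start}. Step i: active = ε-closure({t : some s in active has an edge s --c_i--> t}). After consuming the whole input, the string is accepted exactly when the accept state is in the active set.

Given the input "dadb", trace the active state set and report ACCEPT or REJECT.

initial (ε-close {0}): {0,1,2}
'd' @ 1: {3,4}
'a' @ 2: {1,2,5}  (accept∈set)
'd' @ 3: {3,4}
'b' @ 4: {1,2,5}  (accept∈set)
end set {1,2,5} — state 1 in

Answer: ACCEPT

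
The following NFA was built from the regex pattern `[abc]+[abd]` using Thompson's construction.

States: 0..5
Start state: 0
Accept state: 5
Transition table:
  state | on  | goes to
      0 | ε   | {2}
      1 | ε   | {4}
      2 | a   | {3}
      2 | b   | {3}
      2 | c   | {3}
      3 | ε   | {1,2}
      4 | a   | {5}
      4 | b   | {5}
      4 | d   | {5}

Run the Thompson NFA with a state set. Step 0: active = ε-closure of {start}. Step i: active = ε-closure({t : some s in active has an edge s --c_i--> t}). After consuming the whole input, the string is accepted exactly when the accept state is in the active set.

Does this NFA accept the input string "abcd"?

start: ε-closure({0}) = {0,2}
'a' @ 1: {1,2,3,4}
'b' @ 2: {1,2,3,4,5}  ✓accept
'c' @ 3: {1,2,3,4}
'd' @ 4: {5}  ✓accept
final: {5}; accept 5 in set

Answer: ACCEPT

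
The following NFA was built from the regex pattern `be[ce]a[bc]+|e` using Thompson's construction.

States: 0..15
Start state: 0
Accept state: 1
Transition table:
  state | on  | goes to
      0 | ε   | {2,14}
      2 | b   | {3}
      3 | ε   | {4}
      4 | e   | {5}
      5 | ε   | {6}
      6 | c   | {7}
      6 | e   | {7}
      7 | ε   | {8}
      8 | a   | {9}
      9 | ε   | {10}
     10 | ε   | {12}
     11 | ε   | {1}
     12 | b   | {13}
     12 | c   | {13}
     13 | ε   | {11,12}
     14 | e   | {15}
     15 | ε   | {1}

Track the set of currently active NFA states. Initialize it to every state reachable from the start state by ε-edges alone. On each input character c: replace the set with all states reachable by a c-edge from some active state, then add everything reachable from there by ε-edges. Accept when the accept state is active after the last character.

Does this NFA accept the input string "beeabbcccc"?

initial (ε-close {0}): {0,2,14}
'b' @ 1: {3,4}
'e' @ 2: {5,6}
'e' @ 3: {7,8}
'a' @ 4: {9,10,12}
'b' @ 5: {1,11,12,13}  ✓accept
'b' @ 6: {1,11,12,13}  ✓accept
'c' @ 7: {1,11,12,13}  ✓accept
'c' @ 8: {1,11,12,13}  ✓accept
'c' @ 9: {1,11,12,13}  ✓accept
'c' @ 10: {1,11,12,13}  ✓accept
end set {1,11,12,13} — state 1 in

Answer: ACCEPT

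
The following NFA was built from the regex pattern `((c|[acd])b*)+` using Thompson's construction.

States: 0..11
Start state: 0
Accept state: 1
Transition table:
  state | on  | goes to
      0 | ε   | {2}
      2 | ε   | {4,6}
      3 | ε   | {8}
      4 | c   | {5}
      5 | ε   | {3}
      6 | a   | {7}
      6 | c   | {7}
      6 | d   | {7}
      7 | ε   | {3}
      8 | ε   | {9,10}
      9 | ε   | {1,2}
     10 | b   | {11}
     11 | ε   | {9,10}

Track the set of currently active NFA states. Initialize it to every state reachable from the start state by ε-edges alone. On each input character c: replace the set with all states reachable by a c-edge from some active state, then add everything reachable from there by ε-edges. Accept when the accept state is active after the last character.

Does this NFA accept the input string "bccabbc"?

start: ε-closure({0}) = {0,2,4,6}
'b' @ 1: {}  — dead — no transitions
rest 'ccabbc' ignored (set empty)
after full input: {}  (accept=1 not in)

Answer: REJECT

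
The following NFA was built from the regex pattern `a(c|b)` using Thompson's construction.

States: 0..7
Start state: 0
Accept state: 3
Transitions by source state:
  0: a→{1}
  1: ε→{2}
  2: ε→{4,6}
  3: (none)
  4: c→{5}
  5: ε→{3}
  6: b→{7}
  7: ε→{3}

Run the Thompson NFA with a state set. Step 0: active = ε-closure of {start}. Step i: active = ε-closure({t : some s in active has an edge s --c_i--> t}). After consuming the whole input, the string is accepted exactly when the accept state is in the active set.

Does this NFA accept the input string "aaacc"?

Answer: REJECT

Steps:
initial (ε-close {0}): {0}
'a' @ 1: {1,2,4,6}
'a' @ 2: {}  — no active states
rest 'acc' ignored (set empty)
after full input: {}  (accept=3 not in)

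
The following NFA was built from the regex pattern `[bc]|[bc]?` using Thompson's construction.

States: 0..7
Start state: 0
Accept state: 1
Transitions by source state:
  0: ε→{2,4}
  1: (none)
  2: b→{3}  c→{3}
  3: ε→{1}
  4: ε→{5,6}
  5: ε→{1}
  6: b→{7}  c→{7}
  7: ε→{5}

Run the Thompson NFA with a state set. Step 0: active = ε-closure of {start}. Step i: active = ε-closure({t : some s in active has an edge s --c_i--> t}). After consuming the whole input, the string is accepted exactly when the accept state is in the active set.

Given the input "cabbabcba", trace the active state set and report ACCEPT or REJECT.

start: ε-closure({0}) = {0,1,2,4,5,6}
'c' @ 1: {1,3,5,7}  (accept∈set)
'a' @ 2: {}  — state set empty
rest 'bbabcba' ignored (set empty)
final: {}; accept 1 not in set

Answer: REJECT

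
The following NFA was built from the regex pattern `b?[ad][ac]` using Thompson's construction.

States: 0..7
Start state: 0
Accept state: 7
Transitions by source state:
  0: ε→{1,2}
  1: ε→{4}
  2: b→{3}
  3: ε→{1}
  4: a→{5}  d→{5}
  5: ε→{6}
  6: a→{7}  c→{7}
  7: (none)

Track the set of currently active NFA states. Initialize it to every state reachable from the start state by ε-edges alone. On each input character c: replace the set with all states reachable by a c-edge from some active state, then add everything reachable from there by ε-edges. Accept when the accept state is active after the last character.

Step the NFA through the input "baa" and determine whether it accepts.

S₀ = ε-closure({0}) = {0,1,2,4}
'b' @ 1: {1,3,4}
'a' @ 2: {5,6}
'a' @ 3: {7}  (accept∈set)
end set {7} — state 7 in

Answer: ACCEPT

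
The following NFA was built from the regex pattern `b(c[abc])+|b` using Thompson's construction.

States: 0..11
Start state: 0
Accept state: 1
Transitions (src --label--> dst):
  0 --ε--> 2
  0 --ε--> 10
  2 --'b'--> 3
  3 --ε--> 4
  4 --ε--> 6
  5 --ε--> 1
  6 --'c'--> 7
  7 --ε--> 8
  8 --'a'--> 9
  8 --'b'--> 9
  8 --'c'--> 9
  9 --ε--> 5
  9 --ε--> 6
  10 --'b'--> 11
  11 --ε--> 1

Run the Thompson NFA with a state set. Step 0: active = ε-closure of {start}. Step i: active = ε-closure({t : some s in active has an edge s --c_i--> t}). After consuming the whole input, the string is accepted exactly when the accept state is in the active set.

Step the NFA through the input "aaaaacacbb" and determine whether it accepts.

initial (ε-close {0}): {0,2,10}
'a' @ 1: {}  — state set empty
rest 'aaaacacbb' ignored (set empty)
final: {}; accept 1 not in set

Answer: REJECT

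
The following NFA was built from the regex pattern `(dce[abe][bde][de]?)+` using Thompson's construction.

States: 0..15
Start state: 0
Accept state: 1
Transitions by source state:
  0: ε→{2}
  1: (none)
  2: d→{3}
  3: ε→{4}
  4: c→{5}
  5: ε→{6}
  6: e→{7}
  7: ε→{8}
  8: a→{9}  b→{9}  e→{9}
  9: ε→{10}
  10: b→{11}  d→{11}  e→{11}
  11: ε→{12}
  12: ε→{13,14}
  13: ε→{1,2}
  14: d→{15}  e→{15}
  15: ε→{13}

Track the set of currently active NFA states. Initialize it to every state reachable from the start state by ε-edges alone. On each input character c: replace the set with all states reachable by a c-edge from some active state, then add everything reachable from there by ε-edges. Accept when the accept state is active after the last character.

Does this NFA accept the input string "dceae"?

initial (ε-close {0}): {0,2}
'd' @ 1: {3,4}
'c' @ 2: {5,6}
'e' @ 3: {7,8}
'a' @ 4: {9,10}
'e' @ 5: {1,2,11,12,13,14}  (accept∈set)
end set {1,2,11,12,13,14} — state 1 in

Answer: ACCEPT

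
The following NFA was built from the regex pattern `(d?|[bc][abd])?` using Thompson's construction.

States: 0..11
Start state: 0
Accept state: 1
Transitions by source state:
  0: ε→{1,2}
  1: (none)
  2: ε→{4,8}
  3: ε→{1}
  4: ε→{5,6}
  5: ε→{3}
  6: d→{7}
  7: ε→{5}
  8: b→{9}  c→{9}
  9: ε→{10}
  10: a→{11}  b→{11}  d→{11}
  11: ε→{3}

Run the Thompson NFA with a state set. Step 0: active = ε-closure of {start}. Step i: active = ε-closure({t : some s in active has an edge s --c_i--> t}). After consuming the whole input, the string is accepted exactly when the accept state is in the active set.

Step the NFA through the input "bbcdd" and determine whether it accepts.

S₀ = ε-closure({0}) = {0,1,2,3,4,5,6,8}
'b' @ 1: {9,10}
'b' @ 2: {1,3,11}  ✓accept
'c' @ 3: {}  — no active states
rest 'dd' ignored (set empty)
after full input: {}  (accept=1 not in)

Answer: REJECT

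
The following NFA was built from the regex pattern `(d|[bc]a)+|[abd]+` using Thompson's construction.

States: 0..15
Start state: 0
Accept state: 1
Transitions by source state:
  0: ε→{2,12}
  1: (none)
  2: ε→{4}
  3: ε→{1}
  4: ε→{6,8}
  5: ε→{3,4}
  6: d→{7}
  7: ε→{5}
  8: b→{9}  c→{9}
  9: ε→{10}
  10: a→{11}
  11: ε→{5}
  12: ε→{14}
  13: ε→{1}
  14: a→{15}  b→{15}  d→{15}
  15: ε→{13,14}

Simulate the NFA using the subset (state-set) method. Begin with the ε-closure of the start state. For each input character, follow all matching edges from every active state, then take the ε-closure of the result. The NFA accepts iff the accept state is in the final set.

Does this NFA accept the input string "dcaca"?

Answer: ACCEPT

Trace:
start: ε-closure({0}) = {0,2,4,6,8,12,14}
'd' @ 1: {1,3,4,5,6,7,8,13,14,15}  [accepting]
'c' @ 2: {9,10}
'a' @ 3: {1,3,4,5,6,8,11}  [accepting]
'c' @ 4: {9,10}
'a' @ 5: {1,3,4,5,6,8,11}  [accepting]
final: {1,3,4,5,6,8,11}; accept 1 in set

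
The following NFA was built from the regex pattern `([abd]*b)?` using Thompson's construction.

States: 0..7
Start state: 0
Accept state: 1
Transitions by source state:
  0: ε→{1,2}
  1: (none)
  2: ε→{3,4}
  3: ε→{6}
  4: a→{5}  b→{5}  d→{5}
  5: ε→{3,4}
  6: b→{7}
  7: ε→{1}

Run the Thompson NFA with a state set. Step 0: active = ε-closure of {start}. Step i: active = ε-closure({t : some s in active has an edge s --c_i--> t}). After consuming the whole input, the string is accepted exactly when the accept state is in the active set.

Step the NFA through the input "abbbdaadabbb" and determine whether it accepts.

Answer: ACCEPT

Trace:
start: ε-closure({0}) = {0,1,2,3,4,6}
'a' @ 1: {3,4,5,6}
'b' @ 2: {1,3,4,5,6,7}  ✓accept
'b' @ 3: {1,3,4,5,6,7}  ✓accept
'b' @ 4: {1,3,4,5,6,7}  ✓accept
'd' @ 5: {3,4,5,6}
'a' @ 6: {3,4,5,6}
'a' @ 7: {3,4,5,6}
'd' @ 8: {3,4,5,6}
'a' @ 9: {3,4,5,6}
'b' @ 10: {1,3,4,5,6,7}  ✓accept
'b' @ 11: {1,3,4,5,6,7}  ✓accept
'b' @ 12: {1,3,4,5,6,7}  ✓accept
after full input: {1,3,4,5,6,7}  (accept=1 in)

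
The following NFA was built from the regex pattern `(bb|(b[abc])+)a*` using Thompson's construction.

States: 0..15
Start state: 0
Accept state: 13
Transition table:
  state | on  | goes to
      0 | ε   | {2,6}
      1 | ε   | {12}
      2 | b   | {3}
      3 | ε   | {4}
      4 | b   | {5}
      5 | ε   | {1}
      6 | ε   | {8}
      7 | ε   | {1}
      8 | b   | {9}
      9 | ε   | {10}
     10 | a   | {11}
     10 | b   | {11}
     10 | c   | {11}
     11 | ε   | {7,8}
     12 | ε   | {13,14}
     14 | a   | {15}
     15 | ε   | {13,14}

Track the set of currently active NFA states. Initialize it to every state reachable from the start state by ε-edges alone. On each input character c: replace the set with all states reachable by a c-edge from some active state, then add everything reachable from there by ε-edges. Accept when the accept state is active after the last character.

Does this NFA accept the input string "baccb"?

Answer: REJECT

Derivation:
initial (ε-close {0}): {0,2,6,8}
'b' @ 1: {3,4,9,10}
'a' @ 2: {1,7,8,11,12,13,14}  [accepting]
'c' @ 3: {}  — no active states
rest 'cb' ignored (set empty)
end set {} — state 13 not in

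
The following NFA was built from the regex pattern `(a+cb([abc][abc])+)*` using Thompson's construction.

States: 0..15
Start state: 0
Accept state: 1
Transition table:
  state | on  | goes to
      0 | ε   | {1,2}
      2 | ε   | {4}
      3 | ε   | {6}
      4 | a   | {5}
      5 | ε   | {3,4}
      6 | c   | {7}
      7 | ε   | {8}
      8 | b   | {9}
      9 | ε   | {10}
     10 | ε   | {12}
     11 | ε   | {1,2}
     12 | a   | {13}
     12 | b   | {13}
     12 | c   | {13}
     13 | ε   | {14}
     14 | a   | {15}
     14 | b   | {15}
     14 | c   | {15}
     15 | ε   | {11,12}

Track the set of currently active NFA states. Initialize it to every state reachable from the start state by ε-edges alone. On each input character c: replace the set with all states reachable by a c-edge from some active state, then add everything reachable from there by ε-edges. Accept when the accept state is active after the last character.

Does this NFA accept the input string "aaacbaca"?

S₀ = ε-closure({0}) = {0,1,2,4}
'a' @ 1: {3,4,5,6}
'a' @ 2: {3,4,5,6}
'a' @ 3: {3,4,5,6}
'c' @ 4: {7,8}
'b' @ 5: {9,10,12}
'a' @ 6: {13,14}
'c' @ 7: {1,2,4,11,12,15}  ✓accept
'a' @ 8: {3,4,5,6,13,14}
after full input: {3,4,5,6,13,14}  (accept=1 not in)

Answer: REJECT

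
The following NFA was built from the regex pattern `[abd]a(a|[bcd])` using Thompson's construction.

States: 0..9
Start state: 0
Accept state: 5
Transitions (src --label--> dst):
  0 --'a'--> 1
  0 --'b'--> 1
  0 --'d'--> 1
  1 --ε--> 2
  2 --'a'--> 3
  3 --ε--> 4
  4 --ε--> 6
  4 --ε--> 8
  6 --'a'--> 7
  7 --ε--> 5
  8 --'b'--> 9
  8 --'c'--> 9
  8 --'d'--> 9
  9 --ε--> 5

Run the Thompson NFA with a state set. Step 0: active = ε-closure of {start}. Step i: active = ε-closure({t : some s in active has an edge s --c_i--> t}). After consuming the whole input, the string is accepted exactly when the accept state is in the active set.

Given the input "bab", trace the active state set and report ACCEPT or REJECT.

start: ε-closure({0}) = {0}
'b' @ 1: {1,2}
'a' @ 2: {3,4,6,8}
'b' @ 3: {5,9}  [accepting]
after full input: {5,9}  (accept=5 in)

Answer: ACCEPT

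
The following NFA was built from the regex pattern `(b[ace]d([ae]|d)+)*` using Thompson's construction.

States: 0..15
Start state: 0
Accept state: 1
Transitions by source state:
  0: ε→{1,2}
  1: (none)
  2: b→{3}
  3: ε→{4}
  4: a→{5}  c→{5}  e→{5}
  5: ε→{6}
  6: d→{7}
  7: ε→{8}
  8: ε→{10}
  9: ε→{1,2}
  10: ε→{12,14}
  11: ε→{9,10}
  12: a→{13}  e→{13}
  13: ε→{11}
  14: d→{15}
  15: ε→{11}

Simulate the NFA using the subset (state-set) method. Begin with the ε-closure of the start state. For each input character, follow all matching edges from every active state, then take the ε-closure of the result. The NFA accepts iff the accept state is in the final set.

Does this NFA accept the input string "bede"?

Answer: ACCEPT

Steps:
start: ε-closure({0}) = {0,1,2}
'b' @ 1: {3,4}
'e' @ 2: {5,6}
'd' @ 3: {7,8,10,12,14}
'e' @ 4: {1,2,9,10,11,12,13,14}  ✓accept
after full input: {1,2,9,10,11,12,13,14}  (accept=1 in)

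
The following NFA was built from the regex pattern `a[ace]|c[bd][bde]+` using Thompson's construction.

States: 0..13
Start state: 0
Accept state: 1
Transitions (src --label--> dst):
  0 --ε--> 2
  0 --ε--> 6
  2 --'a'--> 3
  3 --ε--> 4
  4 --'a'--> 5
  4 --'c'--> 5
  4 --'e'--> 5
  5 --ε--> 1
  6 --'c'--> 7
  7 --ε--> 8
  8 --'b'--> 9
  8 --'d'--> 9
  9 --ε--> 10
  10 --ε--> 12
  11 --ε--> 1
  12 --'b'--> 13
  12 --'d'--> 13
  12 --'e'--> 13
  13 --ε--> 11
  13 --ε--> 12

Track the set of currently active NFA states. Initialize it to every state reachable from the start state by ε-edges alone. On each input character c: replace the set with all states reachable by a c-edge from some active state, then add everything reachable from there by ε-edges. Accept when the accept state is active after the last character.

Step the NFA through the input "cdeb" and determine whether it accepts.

S₀ = ε-closure({0}) = {0,2,6}
'c' @ 1: {7,8}
'd' @ 2: {9,10,12}
'e' @ 3: {1,11,12,13}  [accepting]
'b' @ 4: {1,11,12,13}  [accepting]
final: {1,11,12,13}; accept 1 in set

Answer: ACCEPT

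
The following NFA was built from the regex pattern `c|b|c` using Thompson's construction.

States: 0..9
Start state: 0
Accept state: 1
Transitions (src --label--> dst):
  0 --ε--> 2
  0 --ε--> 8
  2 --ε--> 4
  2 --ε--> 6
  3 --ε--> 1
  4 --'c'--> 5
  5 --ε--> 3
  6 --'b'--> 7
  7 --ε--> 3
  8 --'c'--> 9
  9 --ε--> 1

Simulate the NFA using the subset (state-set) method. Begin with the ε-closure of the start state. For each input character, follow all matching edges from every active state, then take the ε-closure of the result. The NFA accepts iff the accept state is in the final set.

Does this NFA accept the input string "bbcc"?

initial (ε-close {0}): {0,2,4,6,8}
'b' @ 1: {1,3,7}  (accept∈set)
'b' @ 2: {}  — state set empty
rest 'cc' ignored (set empty)
after full input: {}  (accept=1 not in)

Answer: REJECT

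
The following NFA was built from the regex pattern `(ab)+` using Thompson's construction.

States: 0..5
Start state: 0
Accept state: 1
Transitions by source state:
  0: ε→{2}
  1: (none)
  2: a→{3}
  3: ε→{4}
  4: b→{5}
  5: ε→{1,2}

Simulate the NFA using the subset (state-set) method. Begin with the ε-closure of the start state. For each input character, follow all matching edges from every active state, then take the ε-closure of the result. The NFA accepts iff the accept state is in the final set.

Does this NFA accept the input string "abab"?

initial (ε-close {0}): {0,2}
'a' @ 1: {3,4}
'b' @ 2: {1,2,5}  ✓accept
'a' @ 3: {3,4}
'b' @ 4: {1,2,5}  ✓accept
after full input: {1,2,5}  (accept=1 in)

Answer: ACCEPT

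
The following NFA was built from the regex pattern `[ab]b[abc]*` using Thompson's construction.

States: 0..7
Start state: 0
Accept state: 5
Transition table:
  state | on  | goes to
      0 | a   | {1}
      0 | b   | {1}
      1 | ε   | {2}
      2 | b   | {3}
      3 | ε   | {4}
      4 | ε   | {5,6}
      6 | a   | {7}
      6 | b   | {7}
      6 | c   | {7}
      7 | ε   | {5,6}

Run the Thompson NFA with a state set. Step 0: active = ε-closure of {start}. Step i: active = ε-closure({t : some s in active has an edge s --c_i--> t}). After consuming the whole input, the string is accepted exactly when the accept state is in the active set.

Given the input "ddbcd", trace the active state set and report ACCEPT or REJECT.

Answer: REJECT

Derivation:
initial (ε-close {0}): {0}
'd' @ 1: {}  — state set empty
rest 'dbcd' ignored (set empty)
after full input: {}  (accept=5 not in)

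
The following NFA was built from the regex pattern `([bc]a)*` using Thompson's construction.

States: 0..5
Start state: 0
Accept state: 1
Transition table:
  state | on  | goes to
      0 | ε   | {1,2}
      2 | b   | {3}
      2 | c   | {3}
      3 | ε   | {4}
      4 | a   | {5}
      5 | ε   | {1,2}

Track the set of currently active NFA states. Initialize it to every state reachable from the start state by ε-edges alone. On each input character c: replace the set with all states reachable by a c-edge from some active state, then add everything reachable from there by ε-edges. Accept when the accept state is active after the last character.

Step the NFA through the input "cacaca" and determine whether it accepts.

Answer: ACCEPT

Steps:
start: ε-closure({0}) = {0,1,2}
'c' @ 1: {3,4}
'a' @ 2: {1,2,5}  ✓accept
'c' @ 3: {3,4}
'a' @ 4: {1,2,5}  ✓accept
'c' @ 5: {3,4}
'a' @ 6: {1,2,5}  ✓accept
after full input: {1,2,5}  (accept=1 in)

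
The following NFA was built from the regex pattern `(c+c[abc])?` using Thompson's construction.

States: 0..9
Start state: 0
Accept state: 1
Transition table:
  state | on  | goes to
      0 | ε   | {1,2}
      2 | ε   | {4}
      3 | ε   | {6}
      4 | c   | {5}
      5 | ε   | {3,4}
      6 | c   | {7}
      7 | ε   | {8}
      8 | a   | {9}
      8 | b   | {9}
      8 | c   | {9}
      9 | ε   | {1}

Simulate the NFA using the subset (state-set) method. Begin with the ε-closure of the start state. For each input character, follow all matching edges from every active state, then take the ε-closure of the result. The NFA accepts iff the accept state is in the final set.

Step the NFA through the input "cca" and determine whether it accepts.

S₀ = ε-closure({0}) = {0,1,2,4}
'c' @ 1: {3,4,5,6}
'c' @ 2: {3,4,5,6,7,8}
'a' @ 3: {1,9}  [accepting]
end set {1,9} — state 1 in

Answer: ACCEPT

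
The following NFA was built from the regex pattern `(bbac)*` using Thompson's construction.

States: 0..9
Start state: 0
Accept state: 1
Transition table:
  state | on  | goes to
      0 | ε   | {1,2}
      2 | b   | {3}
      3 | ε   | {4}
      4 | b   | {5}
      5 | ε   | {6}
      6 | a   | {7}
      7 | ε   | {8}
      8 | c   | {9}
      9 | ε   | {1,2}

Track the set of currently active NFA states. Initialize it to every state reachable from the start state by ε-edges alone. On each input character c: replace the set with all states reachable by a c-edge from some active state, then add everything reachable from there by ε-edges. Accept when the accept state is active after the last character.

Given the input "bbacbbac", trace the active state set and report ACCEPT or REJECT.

S₀ = ε-closure({0}) = {0,1,2}
'b' @ 1: {3,4}
'b' @ 2: {5,6}
'a' @ 3: {7,8}
'c' @ 4: {1,2,9}  [accepting]
'b' @ 5: {3,4}
'b' @ 6: {5,6}
'a' @ 7: {7,8}
'c' @ 8: {1,2,9}  [accepting]
final: {1,2,9}; accept 1 in set

Answer: ACCEPT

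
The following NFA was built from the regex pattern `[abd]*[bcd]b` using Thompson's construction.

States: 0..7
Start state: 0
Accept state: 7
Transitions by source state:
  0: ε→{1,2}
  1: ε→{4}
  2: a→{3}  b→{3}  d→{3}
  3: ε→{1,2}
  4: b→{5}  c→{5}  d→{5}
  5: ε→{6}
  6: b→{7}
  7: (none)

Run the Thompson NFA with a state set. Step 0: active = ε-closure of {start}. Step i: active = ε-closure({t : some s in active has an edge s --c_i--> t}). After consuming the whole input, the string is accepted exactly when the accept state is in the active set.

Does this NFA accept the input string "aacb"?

initial (ε-close {0}): {0,1,2,4}
'a' @ 1: {1,2,3,4}
'a' @ 2: {1,2,3,4}
'c' @ 3: {5,6}
'b' @ 4: {7}  ✓accept
final: {7}; accept 7 in set

Answer: ACCEPT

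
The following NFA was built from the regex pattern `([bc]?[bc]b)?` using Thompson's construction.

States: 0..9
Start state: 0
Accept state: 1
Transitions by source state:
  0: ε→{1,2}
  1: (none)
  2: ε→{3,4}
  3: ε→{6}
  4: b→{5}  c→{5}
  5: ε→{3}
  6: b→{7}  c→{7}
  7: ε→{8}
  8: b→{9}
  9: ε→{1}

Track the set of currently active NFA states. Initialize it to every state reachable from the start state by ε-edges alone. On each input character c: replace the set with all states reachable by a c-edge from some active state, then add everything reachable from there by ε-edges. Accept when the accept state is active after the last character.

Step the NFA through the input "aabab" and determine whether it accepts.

initial (ε-close {0}): {0,1,2,3,4,6}
'a' @ 1: {}  — no active states
rest 'abab' ignored (set empty)
after full input: {}  (accept=1 not in)

Answer: REJECT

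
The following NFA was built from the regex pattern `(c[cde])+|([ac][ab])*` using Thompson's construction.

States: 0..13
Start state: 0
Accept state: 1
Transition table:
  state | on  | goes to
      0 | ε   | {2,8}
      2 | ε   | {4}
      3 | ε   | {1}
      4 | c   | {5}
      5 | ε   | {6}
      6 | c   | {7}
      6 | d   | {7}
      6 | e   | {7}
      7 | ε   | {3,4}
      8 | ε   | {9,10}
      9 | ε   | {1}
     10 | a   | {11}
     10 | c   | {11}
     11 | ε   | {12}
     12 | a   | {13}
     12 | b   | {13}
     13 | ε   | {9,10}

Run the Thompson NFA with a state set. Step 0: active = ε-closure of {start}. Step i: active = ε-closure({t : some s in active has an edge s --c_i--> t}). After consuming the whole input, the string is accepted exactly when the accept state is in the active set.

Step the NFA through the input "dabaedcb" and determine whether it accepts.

Answer: REJECT

Trace:
initial (ε-close {0}): {0,1,2,4,8,9,10}
'd' @ 1: {}  — no active states
rest 'abaedcb' ignored (set empty)
after full input: {}  (accept=1 not in)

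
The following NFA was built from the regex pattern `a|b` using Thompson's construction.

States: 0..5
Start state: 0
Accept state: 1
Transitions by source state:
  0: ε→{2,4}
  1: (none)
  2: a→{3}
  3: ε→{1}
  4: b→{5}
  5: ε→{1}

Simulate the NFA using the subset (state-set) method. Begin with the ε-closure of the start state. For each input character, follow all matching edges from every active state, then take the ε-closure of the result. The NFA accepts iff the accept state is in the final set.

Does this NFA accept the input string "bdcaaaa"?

initial (ε-close {0}): {0,2,4}
'b' @ 1: {1,5}  (accept∈set)
'd' @ 2: {}  — no active states
rest 'caaaa' ignored (set empty)
after full input: {}  (accept=1 not in)

Answer: REJECT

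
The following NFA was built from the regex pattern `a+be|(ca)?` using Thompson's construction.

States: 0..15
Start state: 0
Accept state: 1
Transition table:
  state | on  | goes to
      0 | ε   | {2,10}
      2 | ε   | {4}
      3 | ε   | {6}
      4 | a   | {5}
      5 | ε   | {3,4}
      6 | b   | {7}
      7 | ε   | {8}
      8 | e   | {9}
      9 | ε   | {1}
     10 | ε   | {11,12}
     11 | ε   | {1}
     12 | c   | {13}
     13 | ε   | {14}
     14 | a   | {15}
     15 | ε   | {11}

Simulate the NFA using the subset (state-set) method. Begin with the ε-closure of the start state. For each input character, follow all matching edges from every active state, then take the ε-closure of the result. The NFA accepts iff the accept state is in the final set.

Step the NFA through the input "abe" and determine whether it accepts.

S₀ = ε-closure({0}) = {0,1,2,4,10,11,12}
'a' @ 1: {3,4,5,6}
'b' @ 2: {7,8}
'e' @ 3: {1,9}  [accepting]
final: {1,9}; accept 1 in set

Answer: ACCEPT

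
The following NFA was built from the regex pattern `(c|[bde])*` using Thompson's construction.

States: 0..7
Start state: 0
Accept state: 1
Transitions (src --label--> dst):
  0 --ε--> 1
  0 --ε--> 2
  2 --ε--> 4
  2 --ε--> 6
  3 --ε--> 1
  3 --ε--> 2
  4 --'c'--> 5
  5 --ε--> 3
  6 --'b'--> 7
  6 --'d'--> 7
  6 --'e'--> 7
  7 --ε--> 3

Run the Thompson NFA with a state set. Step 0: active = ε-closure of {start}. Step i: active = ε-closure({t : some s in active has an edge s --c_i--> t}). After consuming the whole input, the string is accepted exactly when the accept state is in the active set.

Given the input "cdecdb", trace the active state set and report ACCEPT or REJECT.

S₀ = ε-closure({0}) = {0,1,2,4,6}
'c' @ 1: {1,2,3,4,5,6}  (accept∈set)
'd' @ 2: {1,2,3,4,6,7}  (accept∈set)
'e' @ 3: {1,2,3,4,6,7}  (accept∈set)
'c' @ 4: {1,2,3,4,5,6}  (accept∈set)
'd' @ 5: {1,2,3,4,6,7}  (accept∈set)
'b' @ 6: {1,2,3,4,6,7}  (accept∈set)
end set {1,2,3,4,6,7} — state 1 in

Answer: ACCEPT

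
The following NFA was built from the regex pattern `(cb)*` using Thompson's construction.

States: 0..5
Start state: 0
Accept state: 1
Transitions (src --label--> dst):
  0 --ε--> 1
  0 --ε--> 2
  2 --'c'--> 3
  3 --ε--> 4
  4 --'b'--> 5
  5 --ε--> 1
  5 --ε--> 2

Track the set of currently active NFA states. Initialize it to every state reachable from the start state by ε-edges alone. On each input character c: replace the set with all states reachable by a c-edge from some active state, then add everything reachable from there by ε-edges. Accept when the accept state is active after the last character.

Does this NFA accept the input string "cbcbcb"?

start: ε-closure({0}) = {0,1,2}
'c' @ 1: {3,4}
'b' @ 2: {1,2,5}  ✓accept
'c' @ 3: {3,4}
'b' @ 4: {1,2,5}  ✓accept
'c' @ 5: {3,4}
'b' @ 6: {1,2,5}  ✓accept
after full input: {1,2,5}  (accept=1 in)

Answer: ACCEPT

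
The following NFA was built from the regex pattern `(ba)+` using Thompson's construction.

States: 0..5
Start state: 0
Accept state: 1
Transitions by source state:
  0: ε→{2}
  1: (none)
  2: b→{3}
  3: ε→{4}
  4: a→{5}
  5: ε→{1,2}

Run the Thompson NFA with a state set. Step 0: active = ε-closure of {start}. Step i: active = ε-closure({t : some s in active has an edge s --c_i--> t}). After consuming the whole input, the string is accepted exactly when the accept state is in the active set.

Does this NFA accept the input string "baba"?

S₀ = ε-closure({0}) = {0,2}
'b' @ 1: {3,4}
'a' @ 2: {1,2,5}  (accept∈set)
'b' @ 3: {3,4}
'a' @ 4: {1,2,5}  (accept∈set)
final: {1,2,5}; accept 1 in set

Answer: ACCEPT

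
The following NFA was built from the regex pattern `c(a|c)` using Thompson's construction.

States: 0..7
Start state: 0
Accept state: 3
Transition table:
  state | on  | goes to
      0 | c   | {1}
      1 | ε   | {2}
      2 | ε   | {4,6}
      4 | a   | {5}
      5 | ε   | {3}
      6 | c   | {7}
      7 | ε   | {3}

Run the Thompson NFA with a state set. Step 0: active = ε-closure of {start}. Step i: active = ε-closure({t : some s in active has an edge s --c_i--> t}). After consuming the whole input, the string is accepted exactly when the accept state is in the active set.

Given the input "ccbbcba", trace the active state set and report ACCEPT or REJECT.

Answer: REJECT

Trace:
S₀ = ε-closure({0}) = {0}
'c' @ 1: {1,2,4,6}
'c' @ 2: {3,7}  (accept∈set)
'b' @ 3: {}  — dead — no transitions
rest 'bcba' ignored (set empty)
end set {} — state 3 not in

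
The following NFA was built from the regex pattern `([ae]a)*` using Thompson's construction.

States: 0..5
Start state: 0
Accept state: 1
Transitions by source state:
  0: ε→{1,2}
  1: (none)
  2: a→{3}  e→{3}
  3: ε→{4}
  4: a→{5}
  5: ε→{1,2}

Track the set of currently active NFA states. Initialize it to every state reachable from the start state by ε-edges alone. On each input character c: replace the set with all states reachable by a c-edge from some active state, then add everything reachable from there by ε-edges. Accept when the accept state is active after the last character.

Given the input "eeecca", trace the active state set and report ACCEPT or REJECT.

Answer: REJECT

Trace:
S₀ = ε-closure({0}) = {0,1,2}
'e' @ 1: {3,4}
'e' @ 2: {}  — no active states
rest 'ecca' ignored (set empty)
after full input: {}  (accept=1 not in)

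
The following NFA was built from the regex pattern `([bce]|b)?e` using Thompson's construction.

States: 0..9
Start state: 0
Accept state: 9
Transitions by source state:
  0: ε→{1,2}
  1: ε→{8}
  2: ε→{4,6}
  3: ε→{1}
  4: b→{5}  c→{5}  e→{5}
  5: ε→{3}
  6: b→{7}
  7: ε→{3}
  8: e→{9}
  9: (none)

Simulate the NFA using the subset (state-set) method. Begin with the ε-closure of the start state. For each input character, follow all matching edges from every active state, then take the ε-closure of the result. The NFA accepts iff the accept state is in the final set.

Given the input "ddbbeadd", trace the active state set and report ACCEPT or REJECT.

Answer: REJECT

Trace:
start: ε-closure({0}) = {0,1,2,4,6,8}
'd' @ 1: {}  — no active states
rest 'dbbeadd' ignored (set empty)
after full input: {}  (accept=9 not in)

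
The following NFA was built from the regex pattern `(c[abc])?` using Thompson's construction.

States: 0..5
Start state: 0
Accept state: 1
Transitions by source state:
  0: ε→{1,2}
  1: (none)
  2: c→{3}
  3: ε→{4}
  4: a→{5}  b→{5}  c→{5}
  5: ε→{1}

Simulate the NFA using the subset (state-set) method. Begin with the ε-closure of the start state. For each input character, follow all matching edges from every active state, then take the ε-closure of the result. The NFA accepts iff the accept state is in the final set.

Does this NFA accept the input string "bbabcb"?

Answer: REJECT

Derivation:
initial (ε-close {0}): {0,1,2}
'b' @ 1: {}  — state set empty
rest 'babcb' ignored (set empty)
final: {}; accept 1 not in set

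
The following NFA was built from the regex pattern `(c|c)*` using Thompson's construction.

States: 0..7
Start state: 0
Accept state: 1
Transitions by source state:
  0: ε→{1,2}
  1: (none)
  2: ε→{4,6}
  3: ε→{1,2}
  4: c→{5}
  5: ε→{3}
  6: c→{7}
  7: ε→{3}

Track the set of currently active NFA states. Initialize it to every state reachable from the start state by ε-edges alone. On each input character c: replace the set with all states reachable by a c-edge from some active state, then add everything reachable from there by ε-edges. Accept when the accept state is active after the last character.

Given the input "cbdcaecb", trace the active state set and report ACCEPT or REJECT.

start: ε-closure({0}) = {0,1,2,4,6}
'c' @ 1: {1,2,3,4,5,6,7}  (accept∈set)
'b' @ 2: {}  — no active states
rest 'dcaecb' ignored (set empty)
after full input: {}  (accept=1 not in)

Answer: REJECT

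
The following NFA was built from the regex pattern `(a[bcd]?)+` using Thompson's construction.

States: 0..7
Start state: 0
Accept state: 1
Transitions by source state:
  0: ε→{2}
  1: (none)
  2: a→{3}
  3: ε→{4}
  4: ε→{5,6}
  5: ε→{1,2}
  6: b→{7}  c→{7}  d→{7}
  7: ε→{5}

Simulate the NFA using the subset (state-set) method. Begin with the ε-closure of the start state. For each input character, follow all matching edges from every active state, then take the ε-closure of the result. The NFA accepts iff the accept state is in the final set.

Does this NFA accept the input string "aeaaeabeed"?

start: ε-closure({0}) = {0,2}
'a' @ 1: {1,2,3,4,5,6}  (accept∈set)
'e' @ 2: {}  — dead — no transitions
rest 'aaeabeed' ignored (set empty)
after full input: {}  (accept=1 not in)

Answer: REJECT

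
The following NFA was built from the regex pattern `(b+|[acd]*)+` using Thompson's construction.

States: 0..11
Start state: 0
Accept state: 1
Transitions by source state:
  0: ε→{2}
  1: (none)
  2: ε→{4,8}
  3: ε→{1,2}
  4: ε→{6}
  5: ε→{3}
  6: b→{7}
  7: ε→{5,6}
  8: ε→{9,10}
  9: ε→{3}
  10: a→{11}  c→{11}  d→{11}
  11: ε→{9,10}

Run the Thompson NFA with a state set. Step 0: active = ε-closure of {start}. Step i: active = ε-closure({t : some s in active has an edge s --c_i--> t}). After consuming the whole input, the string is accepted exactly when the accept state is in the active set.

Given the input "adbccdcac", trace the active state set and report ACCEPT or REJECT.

start: ε-closure({0}) = {0,1,2,3,4,6,8,9,10}
'a' @ 1: {1,2,3,4,6,8,9,10,11}  ✓accept
'd' @ 2: {1,2,3,4,6,8,9,10,11}  ✓accept
'b' @ 3: {1,2,3,4,5,6,7,8,9,10}  ✓accept
'c' @ 4: {1,2,3,4,6,8,9,10,11}  ✓accept
'c' @ 5: {1,2,3,4,6,8,9,10,11}  ✓accept
'd' @ 6: {1,2,3,4,6,8,9,10,11}  ✓accept
'c' @ 7: {1,2,3,4,6,8,9,10,11}  ✓accept
'a' @ 8: {1,2,3,4,6,8,9,10,11}  ✓accept
'c' @ 9: {1,2,3,4,6,8,9,10,11}  ✓accept
final: {1,2,3,4,6,8,9,10,11}; accept 1 in set

Answer: ACCEPT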